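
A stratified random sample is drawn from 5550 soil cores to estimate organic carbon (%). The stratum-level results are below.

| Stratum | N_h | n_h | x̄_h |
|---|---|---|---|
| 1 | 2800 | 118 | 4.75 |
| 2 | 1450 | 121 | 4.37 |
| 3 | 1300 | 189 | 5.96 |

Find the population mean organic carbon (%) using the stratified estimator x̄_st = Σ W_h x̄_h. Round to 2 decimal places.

x̄_st ≈ 4.93

N = Σ N_h = 5550. Stratum weights W_h = N_h/N.
x̄_st = (2800·4.75 + 1450·4.37 + 1300·5.96) / 5550 = 4.9341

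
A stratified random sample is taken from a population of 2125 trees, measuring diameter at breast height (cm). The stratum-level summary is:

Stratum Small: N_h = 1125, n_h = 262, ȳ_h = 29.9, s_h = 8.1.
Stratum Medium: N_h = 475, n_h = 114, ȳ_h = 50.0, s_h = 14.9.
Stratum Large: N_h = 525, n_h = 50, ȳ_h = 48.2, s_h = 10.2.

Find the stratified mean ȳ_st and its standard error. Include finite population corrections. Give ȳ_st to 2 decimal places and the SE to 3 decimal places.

ȳ_st ≈ 38.91, SE ≈ 0.493

ȳ_st = Σ W_h ȳ_h = (1125·29.9 + 475·50.0 + 525·48.2)/2125 = 38.91412
V̂(ȳ_st) = Σ W_h² (1 − n_h/N_h) s_h²/n_h, with W_h = N_h/N and N = 2125:
  stratum Small: (1125/2125)²·(1 − 262/1125)·8.1²/262 = 0.0538411
  stratum Medium: (475/2125)²·(1 − 114/475)·14.9²/114 = 0.0739521
  stratum Large: (525/2125)²·(1 − 50/525)·10.2²/50 = 0.114912
V̂(ȳ_st) = 0.242705
SE(ȳ_st) = √0.242705 = 0.492651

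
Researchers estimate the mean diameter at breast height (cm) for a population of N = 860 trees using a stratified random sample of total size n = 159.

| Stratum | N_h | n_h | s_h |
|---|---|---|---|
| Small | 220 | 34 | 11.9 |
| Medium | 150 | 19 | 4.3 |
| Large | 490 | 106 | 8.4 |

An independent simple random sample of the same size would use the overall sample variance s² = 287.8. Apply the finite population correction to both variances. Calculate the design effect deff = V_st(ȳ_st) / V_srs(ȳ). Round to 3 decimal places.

V̂(ȳ_st) = Σ W_h² (1 − n_h/N_h) s_h²/n_h, with W_h = N_h/N and N = 860:
  stratum Small: (220/860)²·(1 − 34/220)·11.9²/34 = 0.230438
  stratum Medium: (150/860)²·(1 − 19/150)·4.3²/19 = 0.0258553
  stratum Large: (490/860)²·(1 − 106/490)·8.4²/106 = 0.169349
V_st = 0.425642
V_srs = (1 − 159/860)·287.8/159 = 1.47541
deff = V_st / V_srs = 0.425642/1.47541 = 0.2885

deff ≈ 0.288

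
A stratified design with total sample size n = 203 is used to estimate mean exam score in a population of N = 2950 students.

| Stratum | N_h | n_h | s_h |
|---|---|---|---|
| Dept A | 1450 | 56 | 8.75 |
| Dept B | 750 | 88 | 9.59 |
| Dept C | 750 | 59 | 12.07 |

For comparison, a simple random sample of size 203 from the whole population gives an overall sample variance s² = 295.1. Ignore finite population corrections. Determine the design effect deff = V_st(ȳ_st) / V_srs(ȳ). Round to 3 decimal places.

V̂(ȳ_st) = Σ W_h² s_h²/n_h, with W_h = N_h/N and N = 2950:
  stratum Dept A: (1450/2950)²·8.75²/56 = 0.330309
  stratum Dept B: (750/2950)²·9.59²/88 = 0.0675512
  stratum Dept C: (750/2950)²·12.07²/59 = 0.159603
V_st = 0.557463
V_srs = s²/n = 295.1/203 = 1.45369
deff = V_st / V_srs = 0.557463/1.45369 = 0.3835

deff ≈ 0.383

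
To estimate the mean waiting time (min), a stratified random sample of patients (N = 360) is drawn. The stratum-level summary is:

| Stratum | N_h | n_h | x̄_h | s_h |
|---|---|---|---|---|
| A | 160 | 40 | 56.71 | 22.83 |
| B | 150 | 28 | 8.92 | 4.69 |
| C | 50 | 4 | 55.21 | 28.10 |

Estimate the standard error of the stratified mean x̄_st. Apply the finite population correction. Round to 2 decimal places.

SE(x̄_st) ≈ 2.35

V̂(x̄_st) = Σ W_h² (1 − n_h/N_h) s_h²/n_h, with W_h = N_h/N and N = 360:
  stratum A: (160/360)²·(1 − 40/160)·22.83²/40 = 1.9304
  stratum B: (150/360)²·(1 − 28/150)·4.69²/28 = 0.110926
  stratum C: (50/360)²·(1 − 4/50)·28.10²/4 = 3.50329
V̂(x̄_st) = 5.54461
SE(x̄_st) = √5.54461 = 2.3547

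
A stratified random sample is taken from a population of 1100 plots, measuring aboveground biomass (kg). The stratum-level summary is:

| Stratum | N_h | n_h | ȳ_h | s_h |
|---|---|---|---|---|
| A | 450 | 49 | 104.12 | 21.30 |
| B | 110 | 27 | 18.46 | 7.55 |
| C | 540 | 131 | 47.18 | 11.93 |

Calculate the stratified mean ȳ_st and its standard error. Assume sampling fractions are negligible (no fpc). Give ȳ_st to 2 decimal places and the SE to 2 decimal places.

ȳ_st = Σ W_h ȳ_h = (450·104.12 + 110·18.46 + 540·47.18)/1100 = 67.60164
V̂(ȳ_st) = Σ W_h² s_h²/n_h, with W_h = N_h/N and N = 1100:
  stratum A: (450/1100)²·21.30²/49 = 1.54954
  stratum B: (110/1100)²·7.55²/27 = 0.021112
  stratum C: (540/1100)²·11.93²/131 = 0.261825
V̂(ȳ_st) = 1.83248
SE(ȳ_st) = √1.83248 = 1.35369

ȳ_st ≈ 67.60, SE ≈ 1.35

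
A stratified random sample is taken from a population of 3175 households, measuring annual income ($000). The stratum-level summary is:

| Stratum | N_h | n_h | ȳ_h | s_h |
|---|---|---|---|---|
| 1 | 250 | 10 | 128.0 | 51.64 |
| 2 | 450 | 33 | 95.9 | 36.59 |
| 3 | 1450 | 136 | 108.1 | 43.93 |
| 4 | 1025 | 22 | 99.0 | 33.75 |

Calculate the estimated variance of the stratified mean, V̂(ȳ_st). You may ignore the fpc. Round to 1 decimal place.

V̂(ȳ_st) = Σ W_h² s_h²/n_h, with W_h = N_h/N and N = 3175:
  stratum 1: (250/3175)²·51.64²/10 = 1.65335
  stratum 2: (450/3175)²·36.59²/33 = 0.814983
  stratum 3: (1450/3175)²·43.93²/136 = 2.95959
  stratum 4: (1025/3175)²·33.75²/22 = 5.39616
V̂(ȳ_st) = 10.8241

V̂(ȳ_st) ≈ 10.8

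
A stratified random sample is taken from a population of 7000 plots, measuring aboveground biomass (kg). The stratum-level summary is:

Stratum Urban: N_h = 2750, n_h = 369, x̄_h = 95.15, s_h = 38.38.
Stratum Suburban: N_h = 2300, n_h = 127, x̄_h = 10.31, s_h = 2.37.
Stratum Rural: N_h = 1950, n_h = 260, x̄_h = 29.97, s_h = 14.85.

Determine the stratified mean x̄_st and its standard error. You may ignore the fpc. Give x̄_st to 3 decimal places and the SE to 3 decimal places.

x̄_st = Σ W_h x̄_h = (2750·95.15 + 2300·10.31 + 1950·29.97)/7000 = 49.11671
V̂(x̄_st) = Σ W_h² s_h²/n_h, with W_h = N_h/N and N = 7000:
  stratum Urban: (2750/7000)²·38.38²/369 = 0.616102
  stratum Suburban: (2300/7000)²·2.37²/127 = 0.00477477
  stratum Rural: (1950/7000)²·14.85²/260 = 0.0658192
V̂(x̄_st) = 0.686696
SE(x̄_st) = √0.686696 = 0.828671

x̄_st ≈ 49.117, SE ≈ 0.829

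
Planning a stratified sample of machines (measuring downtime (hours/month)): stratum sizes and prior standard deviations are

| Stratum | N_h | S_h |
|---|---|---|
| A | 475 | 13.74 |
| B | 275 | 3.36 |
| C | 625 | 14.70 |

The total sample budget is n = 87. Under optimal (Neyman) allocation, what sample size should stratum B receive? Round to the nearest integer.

5

Neyman allocation: n_h = n · N_h S_h / Σ N_i S_i, with n = 87.
  stratum A: N_h·S_h = 475·13.74 = 6526.50
  stratum B: N_h·S_h = 275·3.36 = 924.00
  stratum C: N_h·S_h = 625·14.70 = 9187.50
Σ N_h S_h = 16638.00
n for stratum B = 87·924.00/16638.00 = 4.832 → 5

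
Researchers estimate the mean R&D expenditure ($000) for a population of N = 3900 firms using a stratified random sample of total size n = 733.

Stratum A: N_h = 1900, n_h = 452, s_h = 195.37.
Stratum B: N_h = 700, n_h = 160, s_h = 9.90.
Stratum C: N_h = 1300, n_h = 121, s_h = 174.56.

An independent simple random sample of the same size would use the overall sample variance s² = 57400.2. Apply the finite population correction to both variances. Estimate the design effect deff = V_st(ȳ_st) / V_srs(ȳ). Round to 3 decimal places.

deff ≈ 0.640

V̂(ȳ_st) = Σ W_h² (1 − n_h/N_h) s_h²/n_h, with W_h = N_h/N and N = 3900:
  stratum A: (1900/3900)²·(1 − 452/1900)·195.37²/452 = 15.2746
  stratum B: (700/3900)²·(1 − 160/700)·9.90²/160 = 0.0152234
  stratum C: (1300/3900)²·(1 − 121/1300)·174.56²/121 = 25.3765
V_st = 40.6664
V_srs = (1 − 733/3900)·57400.2/733 = 63.5906
deff = V_st / V_srs = 40.6664/63.5906 = 0.6395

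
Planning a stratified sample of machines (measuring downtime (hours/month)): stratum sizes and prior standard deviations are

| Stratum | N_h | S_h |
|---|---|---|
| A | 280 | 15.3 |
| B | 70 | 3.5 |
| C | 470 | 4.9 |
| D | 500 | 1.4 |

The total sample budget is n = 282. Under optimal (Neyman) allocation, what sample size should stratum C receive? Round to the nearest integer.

Neyman allocation: n_h = n · N_h S_h / Σ N_i S_i, with n = 282.
  stratum A: N_h·S_h = 280·15.3 = 4284.00
  stratum B: N_h·S_h = 70·3.5 = 245.00
  stratum C: N_h·S_h = 470·4.9 = 2303.00
  stratum D: N_h·S_h = 500·1.4 = 700.00
Σ N_h S_h = 7532.00
n for stratum C = 282·2303.00/7532.00 = 86.225 → 86

86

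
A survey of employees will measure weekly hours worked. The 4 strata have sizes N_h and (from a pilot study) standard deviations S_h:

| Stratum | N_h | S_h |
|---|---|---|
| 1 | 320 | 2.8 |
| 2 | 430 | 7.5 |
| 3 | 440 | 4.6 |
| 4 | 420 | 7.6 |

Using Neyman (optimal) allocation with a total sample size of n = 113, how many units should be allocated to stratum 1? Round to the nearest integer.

11

Neyman allocation: n_h = n · N_h S_h / Σ N_i S_i, with n = 113.
  stratum 1: N_h·S_h = 320·2.8 = 896.00
  stratum 2: N_h·S_h = 430·7.5 = 3225.00
  stratum 3: N_h·S_h = 440·4.6 = 2024.00
  stratum 4: N_h·S_h = 420·7.6 = 3192.00
Σ N_h S_h = 9337.00
n for stratum 1 = 113·896.00/9337.00 = 10.844 → 11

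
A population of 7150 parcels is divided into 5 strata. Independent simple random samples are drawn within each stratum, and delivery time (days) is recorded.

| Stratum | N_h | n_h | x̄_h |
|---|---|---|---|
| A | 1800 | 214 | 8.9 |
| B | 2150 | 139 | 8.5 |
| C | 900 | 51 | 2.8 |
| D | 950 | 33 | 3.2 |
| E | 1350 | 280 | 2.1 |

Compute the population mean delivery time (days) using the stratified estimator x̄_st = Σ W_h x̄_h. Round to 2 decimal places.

N = Σ N_h = 7150. Stratum weights W_h = N_h/N.
x̄_st = (1800·8.9 + 2150·8.5 + 900·2.8 + 950·3.2 + 1350·2.1) / 7150 = 5.9706

x̄_st ≈ 5.97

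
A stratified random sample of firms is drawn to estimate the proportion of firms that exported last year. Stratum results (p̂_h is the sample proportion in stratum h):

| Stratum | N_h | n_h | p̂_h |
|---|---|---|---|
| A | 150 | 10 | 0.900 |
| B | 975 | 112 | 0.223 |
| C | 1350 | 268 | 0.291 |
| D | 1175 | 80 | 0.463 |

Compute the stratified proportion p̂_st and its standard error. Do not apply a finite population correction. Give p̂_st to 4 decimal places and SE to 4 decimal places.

N = 3650; stratum weights W_h = N_h/N.
p̂_st = Σ W_h p̂_h = (150·0.900 + 975·0.223 + 1350·0.291 + 1175·0.463)/3650 = 0.35323
V̂(p̂_st) = Σ W_h² p̂_h(1−p̂_h)/(n_h−1):
  stratum A: (150/3650)²·0.900·0.100/9 = 1.68887e-05
  stratum B: (975/3650)²·0.223·0.777/111 = 0.000111385
  stratum C: (1350/3650)²·0.291·0.709/267 = 0.000105708
  stratum D: (1175/3650)²·0.463·0.537/79 = 0.000326151
V̂(p̂_st) = 0.000560133; SE = √V̂ = 0.0236671

p̂_st ≈ 0.3532, SE ≈ 0.0237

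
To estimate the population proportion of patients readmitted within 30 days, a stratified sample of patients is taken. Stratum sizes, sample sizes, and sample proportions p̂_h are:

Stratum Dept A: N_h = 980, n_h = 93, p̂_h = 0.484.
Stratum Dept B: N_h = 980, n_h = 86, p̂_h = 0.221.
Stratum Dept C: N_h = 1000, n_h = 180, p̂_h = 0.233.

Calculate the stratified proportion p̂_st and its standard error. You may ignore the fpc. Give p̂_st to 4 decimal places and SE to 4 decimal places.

N = 2960; stratum weights W_h = N_h/N.
p̂_st = Σ W_h p̂_h = (980·0.484 + 980·0.221 + 1000·0.233)/2960 = 0.31213
V̂(p̂_st) = Σ W_h² p̂_h(1−p̂_h)/(n_h−1):
  stratum Dept A: (980/2960)²·0.484·0.516/92 = 0.000297561
  stratum Dept B: (980/2960)²·0.221·0.779/85 = 0.000222014
  stratum Dept C: (1000/2960)²·0.233·0.767/179 = 0.00011395
V̂(p̂_st) = 0.000633525; SE = √V̂ = 0.0251699

p̂_st ≈ 0.3121, SE ≈ 0.0252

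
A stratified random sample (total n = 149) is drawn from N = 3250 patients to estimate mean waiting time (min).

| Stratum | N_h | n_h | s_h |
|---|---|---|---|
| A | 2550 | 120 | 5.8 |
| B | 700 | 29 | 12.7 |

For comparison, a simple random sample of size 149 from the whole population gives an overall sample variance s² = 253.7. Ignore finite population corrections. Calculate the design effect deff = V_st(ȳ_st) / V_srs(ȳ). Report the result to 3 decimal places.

V̂(ȳ_st) = Σ W_h² s_h²/n_h, with W_h = N_h/N and N = 3250:
  stratum A: (2550/3250)²·5.8²/120 = 0.172579
  stratum B: (700/3250)²·12.7²/29 = 0.258011
V_st = 0.430591
V_srs = s²/n = 253.7/149 = 1.70268
deff = V_st / V_srs = 0.430591/1.70268 = 0.2529

deff ≈ 0.253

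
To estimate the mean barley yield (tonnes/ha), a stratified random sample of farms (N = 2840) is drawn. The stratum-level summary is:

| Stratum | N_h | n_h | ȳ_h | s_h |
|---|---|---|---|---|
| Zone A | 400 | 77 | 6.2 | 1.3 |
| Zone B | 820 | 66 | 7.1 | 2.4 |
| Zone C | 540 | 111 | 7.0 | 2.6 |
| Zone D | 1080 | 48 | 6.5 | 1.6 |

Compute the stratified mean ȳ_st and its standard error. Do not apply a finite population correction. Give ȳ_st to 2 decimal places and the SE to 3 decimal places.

ȳ_st = Σ W_h ȳ_h = (400·6.2 + 820·7.1 + 540·7.0 + 1080·6.5)/2840 = 6.72606
V̂(ȳ_st) = Σ W_h² s_h²/n_h, with W_h = N_h/N and N = 2840:
  stratum Zone A: (400/2840)²·1.3²/77 = 0.000435391
  stratum Zone B: (820/2840)²·2.4²/66 = 0.00727561
  stratum Zone C: (540/2840)²·2.6²/111 = 0.00220178
  stratum Zone D: (1080/2840)²·1.6²/48 = 0.00771276
V̂(ȳ_st) = 0.0176255
SE(ȳ_st) = √0.0176255 = 0.132761

ȳ_st ≈ 6.73, SE ≈ 0.133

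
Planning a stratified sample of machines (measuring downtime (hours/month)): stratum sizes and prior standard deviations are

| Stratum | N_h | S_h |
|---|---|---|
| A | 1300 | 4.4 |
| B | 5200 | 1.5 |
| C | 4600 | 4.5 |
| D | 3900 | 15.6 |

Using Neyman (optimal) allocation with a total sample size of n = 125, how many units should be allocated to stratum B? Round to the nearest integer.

Neyman allocation: n_h = n · N_h S_h / Σ N_i S_i, with n = 125.
  stratum A: N_h·S_h = 1300·4.4 = 5720.00
  stratum B: N_h·S_h = 5200·1.5 = 7800.00
  stratum C: N_h·S_h = 4600·4.5 = 20700.00
  stratum D: N_h·S_h = 3900·15.6 = 60840.00
Σ N_h S_h = 95060.00
n for stratum B = 125·7800.00/95060.00 = 10.257 → 10

10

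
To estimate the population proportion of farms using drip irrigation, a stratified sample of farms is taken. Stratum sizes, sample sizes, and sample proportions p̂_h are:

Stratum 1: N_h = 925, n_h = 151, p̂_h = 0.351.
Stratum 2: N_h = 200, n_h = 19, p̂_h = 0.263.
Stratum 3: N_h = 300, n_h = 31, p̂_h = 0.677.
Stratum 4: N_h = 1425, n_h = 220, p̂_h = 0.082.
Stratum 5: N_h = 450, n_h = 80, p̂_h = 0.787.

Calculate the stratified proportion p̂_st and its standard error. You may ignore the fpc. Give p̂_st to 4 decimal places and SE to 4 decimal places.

N = 3300; stratum weights W_h = N_h/N.
p̂_st = Σ W_h p̂_h = (925·0.351 + 200·0.263 + 300·0.677 + 1425·0.082 + 450·0.787)/3300 = 0.31860
V̂(p̂_st) = Σ W_h² p̂_h(1−p̂_h)/(n_h−1):
  stratum 1: (925/3300)²·0.351·0.649/150 = 0.000119321
  stratum 2: (200/3300)²·0.263·0.737/18 = 3.95533e-05
  stratum 3: (300/3300)²·0.677·0.323/30 = 6.02399e-05
  stratum 4: (1425/3300)²·0.082·0.918/219 = 6.40935e-05
  stratum 5: (450/3300)²·0.787·0.213/79 = 3.9457e-05
V̂(p̂_st) = 0.000322665; SE = √V̂ = 0.0179629

p̂_st ≈ 0.3186, SE ≈ 0.0180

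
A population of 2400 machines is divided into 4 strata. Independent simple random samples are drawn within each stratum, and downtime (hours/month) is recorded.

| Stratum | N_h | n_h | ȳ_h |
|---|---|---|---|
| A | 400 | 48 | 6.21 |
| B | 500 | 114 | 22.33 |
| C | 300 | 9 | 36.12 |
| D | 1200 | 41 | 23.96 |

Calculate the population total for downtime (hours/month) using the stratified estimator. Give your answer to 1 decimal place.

τ̂_st ≈ 53237.0

τ̂_st = Σ N_h ȳ_h = 400·6.21 + 500·22.33 + 300·36.12 + 1200·23.96 = 53237.0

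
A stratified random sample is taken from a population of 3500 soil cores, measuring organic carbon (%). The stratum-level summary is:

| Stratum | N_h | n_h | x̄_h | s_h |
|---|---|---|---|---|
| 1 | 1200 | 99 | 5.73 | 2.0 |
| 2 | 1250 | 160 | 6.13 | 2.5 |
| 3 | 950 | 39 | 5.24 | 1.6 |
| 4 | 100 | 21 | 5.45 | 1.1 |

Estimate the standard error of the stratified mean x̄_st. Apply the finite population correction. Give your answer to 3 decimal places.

SE(x̄_st) ≈ 0.116

V̂(x̄_st) = Σ W_h² (1 − n_h/N_h) s_h²/n_h, with W_h = N_h/N and N = 3500:
  stratum 1: (1200/3500)²·(1 − 99/1200)·2.0²/99 = 0.0043577
  stratum 2: (1250/3500)²·(1 − 160/1250)·2.5²/160 = 0.00434471
  stratum 3: (950/3500)²·(1 − 39/950)·1.6²/39 = 0.00463747
  stratum 4: (100/3500)²·(1 − 21/100)·1.1²/21 = 3.71584e-05
V̂(x̄_st) = 0.013377
SE(x̄_st) = √0.013377 = 0.115659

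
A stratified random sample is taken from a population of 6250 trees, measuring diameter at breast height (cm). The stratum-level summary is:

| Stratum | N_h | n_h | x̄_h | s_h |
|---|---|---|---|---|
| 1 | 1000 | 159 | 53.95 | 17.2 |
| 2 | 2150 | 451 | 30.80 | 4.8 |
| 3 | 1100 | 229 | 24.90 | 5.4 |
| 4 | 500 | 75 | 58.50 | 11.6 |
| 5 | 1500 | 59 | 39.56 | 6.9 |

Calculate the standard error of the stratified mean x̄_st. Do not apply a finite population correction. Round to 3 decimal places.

SE(x̄_st) ≈ 0.340

V̂(x̄_st) = Σ W_h² s_h²/n_h, with W_h = N_h/N and N = 6250:
  stratum 1: (1000/6250)²·17.2²/159 = 0.0476321
  stratum 2: (2150/6250)²·4.8²/451 = 0.00604537
  stratum 3: (1100/6250)²·5.4²/229 = 0.00394437
  stratum 4: (500/6250)²·11.6²/75 = 0.0114825
  stratum 5: (1500/6250)²·6.9²/59 = 0.0464803
V̂(x̄_st) = 0.115585
SE(x̄_st) = √0.115585 = 0.339977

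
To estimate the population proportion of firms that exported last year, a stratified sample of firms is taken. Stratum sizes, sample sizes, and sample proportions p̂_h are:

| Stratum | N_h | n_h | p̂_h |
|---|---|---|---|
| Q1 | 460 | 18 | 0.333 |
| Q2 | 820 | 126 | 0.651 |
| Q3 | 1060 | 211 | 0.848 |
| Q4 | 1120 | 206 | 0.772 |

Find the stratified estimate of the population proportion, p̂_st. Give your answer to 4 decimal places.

p̂_st ≈ 0.7082

N = 3460; stratum weights W_h = N_h/N.
p̂_st = Σ W_h p̂_h = (460·0.333 + 820·0.651 + 1060·0.848 + 1120·0.772)/3460 = 0.70824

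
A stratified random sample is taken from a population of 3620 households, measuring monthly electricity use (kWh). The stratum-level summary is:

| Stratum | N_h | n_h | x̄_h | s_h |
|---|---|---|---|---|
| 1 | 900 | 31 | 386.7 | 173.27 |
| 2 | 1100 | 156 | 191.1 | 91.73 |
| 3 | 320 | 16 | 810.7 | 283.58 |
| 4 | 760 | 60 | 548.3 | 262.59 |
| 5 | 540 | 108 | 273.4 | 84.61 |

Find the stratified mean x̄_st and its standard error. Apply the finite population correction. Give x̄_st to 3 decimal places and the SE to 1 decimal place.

x̄_st = Σ W_h x̄_h = (900·386.7 + 1100·191.1 + 320·810.7 + 760·548.3 + 540·273.4)/3620 = 381.77017
V̂(x̄_st) = Σ W_h² (1 − n_h/N_h) s_h²/n_h, with W_h = N_h/N and N = 3620:
  stratum 1: (900/3620)²·(1 − 31/900)·173.27²/31 = 57.8003
  stratum 2: (1100/3620)²·(1 − 156/1100)·91.73²/156 = 4.27411
  stratum 3: (320/3620)²·(1 − 16/320)·283.58²/16 = 37.3111
  stratum 4: (760/3620)²·(1 − 60/760)·262.59²/60 = 46.6552
  stratum 5: (540/3620)²·(1 − 108/540)·84.61²/108 = 1.17999
V̂(x̄_st) = 147.221
SE(x̄_st) = √147.221 = 12.1335

x̄_st ≈ 381.770, SE ≈ 12.1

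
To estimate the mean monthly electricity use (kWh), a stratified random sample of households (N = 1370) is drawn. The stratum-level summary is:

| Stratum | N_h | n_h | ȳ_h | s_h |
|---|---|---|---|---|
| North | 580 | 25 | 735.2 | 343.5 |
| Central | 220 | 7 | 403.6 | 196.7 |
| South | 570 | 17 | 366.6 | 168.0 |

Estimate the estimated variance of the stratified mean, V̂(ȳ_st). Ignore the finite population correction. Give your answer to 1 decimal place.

V̂(ȳ_st) = Σ W_h² s_h²/n_h, with W_h = N_h/N and N = 1370:
  stratum North: (580/1370)²·343.5²/25 = 845.918
  stratum Central: (220/1370)²·196.7²/7 = 142.533
  stratum South: (570/1370)²·168.0²/17 = 287.394
V̂(ȳ_st) = 1275.85

V̂(ȳ_st) ≈ 1275.8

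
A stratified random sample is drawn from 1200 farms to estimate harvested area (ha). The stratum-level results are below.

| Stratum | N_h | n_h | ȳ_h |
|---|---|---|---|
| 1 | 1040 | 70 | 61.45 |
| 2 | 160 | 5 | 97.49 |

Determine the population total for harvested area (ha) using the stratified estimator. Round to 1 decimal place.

τ̂_st = Σ N_h ȳ_h = 1040·61.45 + 160·97.49 = 79506.4

τ̂_st ≈ 79506.4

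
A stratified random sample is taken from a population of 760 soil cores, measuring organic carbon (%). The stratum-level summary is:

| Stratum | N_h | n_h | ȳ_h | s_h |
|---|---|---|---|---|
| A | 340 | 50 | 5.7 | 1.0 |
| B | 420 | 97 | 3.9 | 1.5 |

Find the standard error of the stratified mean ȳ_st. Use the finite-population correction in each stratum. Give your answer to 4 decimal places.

SE(ȳ_st) ≈ 0.0941

V̂(ȳ_st) = Σ W_h² (1 − n_h/N_h) s_h²/n_h, with W_h = N_h/N and N = 760:
  stratum A: (340/760)²·(1 − 50/340)·1.0²/50 = 0.00341413
  stratum B: (420/760)²·(1 − 97/420)·1.5²/97 = 0.00544798
V̂(ȳ_st) = 0.00886211
SE(ȳ_st) = √0.00886211 = 0.0941388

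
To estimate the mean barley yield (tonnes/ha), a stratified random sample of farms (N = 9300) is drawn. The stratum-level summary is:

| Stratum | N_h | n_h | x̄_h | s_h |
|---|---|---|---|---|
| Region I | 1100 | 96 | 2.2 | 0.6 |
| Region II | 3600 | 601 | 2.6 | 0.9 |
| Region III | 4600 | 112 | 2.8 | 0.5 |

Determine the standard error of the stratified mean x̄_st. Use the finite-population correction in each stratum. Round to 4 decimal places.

SE(x̄_st) ≈ 0.0274

V̂(x̄_st) = Σ W_h² (1 − n_h/N_h) s_h²/n_h, with W_h = N_h/N and N = 9300:
  stratum Region I: (1100/9300)²·(1 − 96/1100)·0.6²/96 = 4.78841e-05
  stratum Region II: (3600/9300)²·(1 − 601/3600)·0.9²/601 = 0.000168238
  stratum Region III: (4600/9300)²·(1 − 112/4600)·0.5²/112 = 0.000532803
V̂(x̄_st) = 0.000748925
SE(x̄_st) = √0.000748925 = 0.0273665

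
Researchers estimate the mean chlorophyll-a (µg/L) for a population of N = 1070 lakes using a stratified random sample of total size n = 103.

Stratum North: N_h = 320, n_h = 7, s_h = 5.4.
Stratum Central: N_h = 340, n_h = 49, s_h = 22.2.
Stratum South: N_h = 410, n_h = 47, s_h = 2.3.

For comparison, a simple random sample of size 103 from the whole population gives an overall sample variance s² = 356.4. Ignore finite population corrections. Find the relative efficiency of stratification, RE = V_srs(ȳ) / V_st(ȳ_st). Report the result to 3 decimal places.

V̂(ȳ_st) = Σ W_h² s_h²/n_h, with W_h = N_h/N and N = 1070:
  stratum North: (320/1070)²·5.4²/7 = 0.372582
  stratum Central: (340/1070)²·22.2²/49 = 1.01555
  stratum South: (410/1070)²·2.3²/47 = 0.0165256
V_st = 1.40465
V_srs = s²/n = 356.4/103 = 3.46019
Relative efficiency = V_srs / V_st = 3.46019/1.40465 = 2.4634

RE ≈ 2.463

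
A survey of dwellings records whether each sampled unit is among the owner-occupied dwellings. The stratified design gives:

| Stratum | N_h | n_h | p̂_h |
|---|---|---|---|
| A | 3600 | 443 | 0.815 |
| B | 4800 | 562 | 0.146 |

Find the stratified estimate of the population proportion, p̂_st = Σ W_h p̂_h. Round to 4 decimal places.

p̂_st ≈ 0.4327

N = 8400; stratum weights W_h = N_h/N.
p̂_st = Σ W_h p̂_h = (3600·0.815 + 4800·0.146)/8400 = 0.43271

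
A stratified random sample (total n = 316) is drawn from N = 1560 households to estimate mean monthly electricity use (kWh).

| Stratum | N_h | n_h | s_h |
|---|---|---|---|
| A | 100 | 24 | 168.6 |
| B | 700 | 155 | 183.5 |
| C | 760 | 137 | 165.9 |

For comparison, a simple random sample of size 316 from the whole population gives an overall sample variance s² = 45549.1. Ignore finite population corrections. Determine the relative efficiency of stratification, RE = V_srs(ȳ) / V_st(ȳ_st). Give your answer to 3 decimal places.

RE ≈ 1.497

V̂(ȳ_st) = Σ W_h² s_h²/n_h, with W_h = N_h/N and N = 1560:
  stratum A: (100/1560)²·168.6²/24 = 4.86693
  stratum B: (700/1560)²·183.5²/155 = 43.7409
  stratum C: (760/1560)²·165.9²/137 = 47.6815
V_st = 96.2893
V_srs = s²/n = 45549.1/316 = 144.143
Relative efficiency = V_srs / V_st = 144.143/96.2893 = 1.4970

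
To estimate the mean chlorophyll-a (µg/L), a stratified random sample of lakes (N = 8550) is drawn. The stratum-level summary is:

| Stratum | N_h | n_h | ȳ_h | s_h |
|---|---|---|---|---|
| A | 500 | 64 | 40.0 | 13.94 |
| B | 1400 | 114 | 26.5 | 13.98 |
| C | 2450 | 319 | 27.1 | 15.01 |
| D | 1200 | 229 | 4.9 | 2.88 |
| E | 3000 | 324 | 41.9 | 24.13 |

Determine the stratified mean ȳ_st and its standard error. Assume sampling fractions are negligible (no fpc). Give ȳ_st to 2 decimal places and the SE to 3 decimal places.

ȳ_st ≈ 29.83, SE ≈ 0.580

ȳ_st = Σ W_h ȳ_h = (500·40.0 + 1400·26.5 + 2450·27.1 + 1200·4.9 + 3000·41.9)/8550 = 29.83333
V̂(ȳ_st) = Σ W_h² s_h²/n_h, with W_h = N_h/N and N = 8550:
  stratum A: (500/8550)²·13.94²/64 = 0.0103837
  stratum B: (1400/8550)²·13.98²/114 = 0.0459656
  stratum C: (2450/8550)²·15.01²/319 = 0.0579923
  stratum D: (1200/8550)²·2.88²/229 = 0.000713477
  stratum E: (3000/8550)²·24.13²/324 = 0.221248
V̂(ȳ_st) = 0.336303
SE(ȳ_st) = √0.336303 = 0.579917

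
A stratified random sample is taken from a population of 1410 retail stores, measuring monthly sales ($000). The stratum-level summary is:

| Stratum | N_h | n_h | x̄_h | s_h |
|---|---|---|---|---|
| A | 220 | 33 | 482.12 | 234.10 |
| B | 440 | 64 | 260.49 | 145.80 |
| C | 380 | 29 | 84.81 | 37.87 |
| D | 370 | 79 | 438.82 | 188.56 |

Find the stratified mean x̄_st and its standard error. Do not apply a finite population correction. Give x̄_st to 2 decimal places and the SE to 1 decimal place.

x̄_st ≈ 294.52, SE ≈ 10.4

x̄_st = Σ W_h x̄_h = (220·482.12 + 440·260.49 + 380·84.81 + 370·438.82)/1410 = 294.52000
V̂(x̄_st) = Σ W_h² s_h²/n_h, with W_h = N_h/N and N = 1410:
  stratum A: (220/1410)²·234.10²/33 = 40.4293
  stratum B: (440/1410)²·145.80²/64 = 32.3446
  stratum C: (380/1410)²·37.87²/29 = 3.59188
  stratum D: (370/1410)²·188.56²/79 = 30.9911
V̂(x̄_st) = 107.357
SE(x̄_st) = √107.357 = 10.3613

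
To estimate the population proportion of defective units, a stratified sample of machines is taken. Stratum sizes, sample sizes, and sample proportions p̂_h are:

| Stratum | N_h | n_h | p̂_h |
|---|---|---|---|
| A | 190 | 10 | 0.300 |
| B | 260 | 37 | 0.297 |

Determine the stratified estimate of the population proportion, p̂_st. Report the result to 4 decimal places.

N = 450; stratum weights W_h = N_h/N.
p̂_st = Σ W_h p̂_h = (190·0.300 + 260·0.297)/450 = 0.29827

p̂_st ≈ 0.2983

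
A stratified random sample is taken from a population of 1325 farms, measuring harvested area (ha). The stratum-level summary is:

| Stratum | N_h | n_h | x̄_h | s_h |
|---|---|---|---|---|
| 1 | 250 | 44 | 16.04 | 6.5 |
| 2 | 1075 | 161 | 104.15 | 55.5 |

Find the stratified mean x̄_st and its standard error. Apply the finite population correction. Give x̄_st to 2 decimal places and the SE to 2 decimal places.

x̄_st = Σ W_h x̄_h = (250·16.04 + 1075·104.15)/1325 = 87.52547
V̂(x̄_st) = Σ W_h² (1 − n_h/N_h) s_h²/n_h, with W_h = N_h/N and N = 1325:
  stratum 1: (250/1325)²·(1 − 44/250)·6.5²/44 = 0.0281676
  stratum 2: (1075/1325)²·(1 − 161/1075)·55.5²/161 = 10.7074
V̂(x̄_st) = 10.7355
SE(x̄_st) = √10.7355 = 3.27651

x̄_st ≈ 87.53, SE ≈ 3.28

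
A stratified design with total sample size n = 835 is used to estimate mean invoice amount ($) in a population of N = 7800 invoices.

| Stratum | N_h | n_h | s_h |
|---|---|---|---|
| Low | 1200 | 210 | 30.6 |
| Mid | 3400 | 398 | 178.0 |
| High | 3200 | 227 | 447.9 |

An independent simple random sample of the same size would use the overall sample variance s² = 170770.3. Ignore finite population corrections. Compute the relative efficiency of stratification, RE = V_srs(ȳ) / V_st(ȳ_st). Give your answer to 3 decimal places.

RE ≈ 1.247

V̂(ȳ_st) = Σ W_h² s_h²/n_h, with W_h = N_h/N and N = 7800:
  stratum Low: (1200/7800)²·30.6²/210 = 0.105535
  stratum Mid: (3400/7800)²·178.0²/398 = 15.1261
  stratum High: (3200/7800)²·447.9²/227 = 148.747
V_st = 163.978
V_srs = s²/n = 170770.3/835 = 204.515
Relative efficiency = V_srs / V_st = 204.515/163.978 = 1.2472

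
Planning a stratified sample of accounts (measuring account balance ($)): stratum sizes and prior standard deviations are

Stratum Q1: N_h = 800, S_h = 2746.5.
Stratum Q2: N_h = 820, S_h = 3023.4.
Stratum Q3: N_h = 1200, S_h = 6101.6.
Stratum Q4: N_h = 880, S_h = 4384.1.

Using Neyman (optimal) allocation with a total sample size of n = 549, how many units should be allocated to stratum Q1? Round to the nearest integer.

Neyman allocation: n_h = n · N_h S_h / Σ N_i S_i, with n = 549.
  stratum Q1: N_h·S_h = 800·2746.5 = 2197200.00
  stratum Q2: N_h·S_h = 820·3023.4 = 2479188.00
  stratum Q3: N_h·S_h = 1200·6101.6 = 7321920.00
  stratum Q4: N_h·S_h = 880·4384.1 = 3858008.00
Σ N_h S_h = 15856316.00
n for stratum Q1 = 549·2197200.00/15856316.00 = 76.075 → 76

76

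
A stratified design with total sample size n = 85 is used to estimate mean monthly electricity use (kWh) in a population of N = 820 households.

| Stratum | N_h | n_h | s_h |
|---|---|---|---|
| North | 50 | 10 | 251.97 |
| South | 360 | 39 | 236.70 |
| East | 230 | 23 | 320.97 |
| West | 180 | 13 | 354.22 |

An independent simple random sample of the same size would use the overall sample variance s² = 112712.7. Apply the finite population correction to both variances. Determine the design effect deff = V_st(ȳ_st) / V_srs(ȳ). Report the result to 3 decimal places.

V̂(ȳ_st) = Σ W_h² (1 − n_h/N_h) s_h²/n_h, with W_h = N_h/N and N = 820:
  stratum North: (50/820)²·(1 − 10/50)·251.97²/10 = 18.8843
  stratum South: (360/820)²·(1 − 39/360)·236.70²/39 = 246.895
  stratum East: (230/820)²·(1 − 23/230)·320.97²/23 = 317.155
  stratum West: (180/820)²·(1 − 13/180)·354.22²/13 = 431.483
V_st = 1014.42
V_srs = (1 − 85/820)·112712.7/85 = 1188.58
deff = V_st / V_srs = 1014.42/1188.58 = 0.8535

deff ≈ 0.853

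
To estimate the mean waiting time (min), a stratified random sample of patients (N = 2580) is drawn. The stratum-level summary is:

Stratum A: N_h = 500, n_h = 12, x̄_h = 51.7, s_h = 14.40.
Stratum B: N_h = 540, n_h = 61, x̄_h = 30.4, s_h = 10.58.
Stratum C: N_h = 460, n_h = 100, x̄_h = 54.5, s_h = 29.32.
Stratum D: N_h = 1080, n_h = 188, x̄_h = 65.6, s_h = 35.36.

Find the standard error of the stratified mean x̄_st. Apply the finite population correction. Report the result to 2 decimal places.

V̂(x̄_st) = Σ W_h² (1 − n_h/N_h) s_h²/n_h, with W_h = N_h/N and N = 2580:
  stratum A: (500/2580)²·(1 − 12/500)·14.40²/12 = 0.633423
  stratum B: (540/2580)²·(1 − 61/540)·10.58²/61 = 0.0713069
  stratum C: (460/2580)²·(1 − 100/460)·29.32²/100 = 0.213869
  stratum D: (1080/2580)²·(1 − 188/1080)·35.36²/188 = 0.962534
V̂(x̄_st) = 1.88113
SE(x̄_st) = √1.88113 = 1.37154

SE(x̄_st) ≈ 1.37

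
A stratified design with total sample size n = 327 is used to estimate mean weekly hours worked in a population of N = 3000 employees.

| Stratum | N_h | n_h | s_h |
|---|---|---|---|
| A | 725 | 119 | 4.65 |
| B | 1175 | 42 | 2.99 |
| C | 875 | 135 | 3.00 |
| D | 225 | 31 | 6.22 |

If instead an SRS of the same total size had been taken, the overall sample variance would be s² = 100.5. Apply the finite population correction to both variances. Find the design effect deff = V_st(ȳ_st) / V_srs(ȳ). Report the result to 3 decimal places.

deff ≈ 0.187

V̂(ȳ_st) = Σ W_h² (1 − n_h/N_h) s_h²/n_h, with W_h = N_h/N and N = 3000:
  stratum A: (725/3000)²·(1 − 119/725)·4.65²/119 = 0.00887007
  stratum B: (1175/3000)²·(1 − 42/1175)·2.99²/42 = 0.0314861
  stratum C: (875/3000)²·(1 − 135/875)·3.00²/135 = 0.0047963
  stratum D: (225/3000)²·(1 − 31/225)·6.22²/31 = 0.00605286
V_st = 0.0512053
V_srs = (1 − 327/3000)·100.5/327 = 0.273839
deff = V_st / V_srs = 0.0512053/0.273839 = 0.1870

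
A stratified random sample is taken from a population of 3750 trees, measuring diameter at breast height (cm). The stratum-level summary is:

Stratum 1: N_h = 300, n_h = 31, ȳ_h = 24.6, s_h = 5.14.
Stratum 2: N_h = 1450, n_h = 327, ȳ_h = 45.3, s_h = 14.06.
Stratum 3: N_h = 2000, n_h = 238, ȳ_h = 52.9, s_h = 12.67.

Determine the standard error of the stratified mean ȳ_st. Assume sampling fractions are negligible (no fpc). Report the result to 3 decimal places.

V̂(ȳ_st) = Σ W_h² s_h²/n_h, with W_h = N_h/N and N = 3750:
  stratum 1: (300/3750)²·5.14²/31 = 0.00545437
  stratum 2: (1450/3750)²·14.06²/327 = 0.090385
  stratum 3: (2000/3750)²·12.67²/238 = 0.191855
V̂(ȳ_st) = 0.287695
SE(ȳ_st) = √0.287695 = 0.536372

SE(ȳ_st) ≈ 0.536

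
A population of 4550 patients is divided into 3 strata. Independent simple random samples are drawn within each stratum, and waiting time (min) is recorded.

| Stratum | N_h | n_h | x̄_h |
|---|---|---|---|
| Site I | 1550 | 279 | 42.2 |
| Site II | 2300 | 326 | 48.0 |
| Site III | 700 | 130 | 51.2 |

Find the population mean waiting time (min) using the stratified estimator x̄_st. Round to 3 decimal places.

N = Σ N_h = 4550. Stratum weights W_h = N_h/N.
x̄_st = (1550·42.2 + 2300·48.0 + 700·51.2) / 4550 = 46.51648

x̄_st ≈ 46.516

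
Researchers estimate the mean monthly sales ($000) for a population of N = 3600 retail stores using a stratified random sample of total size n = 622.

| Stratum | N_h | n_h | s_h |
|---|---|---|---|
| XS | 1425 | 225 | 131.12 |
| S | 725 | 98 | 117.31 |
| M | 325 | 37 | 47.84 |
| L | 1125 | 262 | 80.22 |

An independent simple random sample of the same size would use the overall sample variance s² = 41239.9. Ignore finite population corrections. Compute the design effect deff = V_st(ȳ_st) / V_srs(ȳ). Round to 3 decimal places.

V̂(ȳ_st) = Σ W_h² s_h²/n_h, with W_h = N_h/N and N = 3600:
  stratum XS: (1425/3600)²·131.12²/225 = 11.9724
  stratum S: (725/3600)²·117.31²/98 = 5.69528
  stratum M: (325/3600)²·47.84²/37 = 0.50413
  stratum L: (1125/3600)²·80.22²/262 = 2.39863
V_st = 20.5704
V_srs = s²/n = 41239.9/622 = 66.3021
deff = V_st / V_srs = 20.5704/66.3021 = 0.3103

deff ≈ 0.310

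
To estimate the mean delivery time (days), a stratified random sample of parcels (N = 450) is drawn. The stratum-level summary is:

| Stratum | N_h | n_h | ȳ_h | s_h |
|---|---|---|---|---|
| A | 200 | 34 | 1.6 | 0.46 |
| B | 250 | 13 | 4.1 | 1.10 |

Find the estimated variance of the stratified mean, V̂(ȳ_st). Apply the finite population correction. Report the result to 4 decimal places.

V̂(ȳ_st) ≈ 0.0283

V̂(ȳ_st) = Σ W_h² (1 − n_h/N_h) s_h²/n_h, with W_h = N_h/N and N = 450:
  stratum A: (200/450)²·(1 − 34/200)·0.46²/34 = 0.00102035
  stratum B: (250/450)²·(1 − 13/250)·1.10²/13 = 0.0272336
V̂(ȳ_st) = 0.028254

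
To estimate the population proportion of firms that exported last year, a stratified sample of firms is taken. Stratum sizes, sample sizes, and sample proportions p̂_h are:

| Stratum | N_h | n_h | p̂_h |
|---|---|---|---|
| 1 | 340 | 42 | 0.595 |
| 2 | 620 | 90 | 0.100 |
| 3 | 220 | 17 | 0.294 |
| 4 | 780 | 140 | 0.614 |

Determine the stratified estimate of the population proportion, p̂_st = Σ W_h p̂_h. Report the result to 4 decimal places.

N = 1960; stratum weights W_h = N_h/N.
p̂_st = Σ W_h p̂_h = (340·0.595 + 620·0.100 + 220·0.294 + 780·0.614)/1960 = 0.41219

p̂_st ≈ 0.4122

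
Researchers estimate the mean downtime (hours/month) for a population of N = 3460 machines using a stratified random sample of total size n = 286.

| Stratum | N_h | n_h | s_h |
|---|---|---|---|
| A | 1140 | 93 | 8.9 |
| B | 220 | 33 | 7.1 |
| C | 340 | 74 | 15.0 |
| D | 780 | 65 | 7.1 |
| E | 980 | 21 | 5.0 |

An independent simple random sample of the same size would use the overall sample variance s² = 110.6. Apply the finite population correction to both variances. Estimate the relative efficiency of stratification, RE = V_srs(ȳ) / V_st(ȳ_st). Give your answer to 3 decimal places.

RE ≈ 1.462

V̂(ȳ_st) = Σ W_h² (1 − n_h/N_h) s_h²/n_h, with W_h = N_h/N and N = 3460:
  stratum A: (1140/3460)²·(1 − 93/1140)·8.9²/93 = 0.0849173
  stratum B: (220/3460)²·(1 − 33/220)·7.1²/33 = 0.00524946
  stratum C: (340/3460)²·(1 − 74/340)·15.0²/74 = 0.0229699
  stratum D: (780/3460)²·(1 − 65/780)·7.1²/65 = 0.0361287
  stratum E: (980/3460)²·(1 − 21/980)·5.0²/21 = 0.0934573
V_st = 0.242723
V_srs = (1 − 286/3460)·110.6/286 = 0.354748
Relative efficiency = V_srs / V_st = 0.354748/0.242723 = 1.4615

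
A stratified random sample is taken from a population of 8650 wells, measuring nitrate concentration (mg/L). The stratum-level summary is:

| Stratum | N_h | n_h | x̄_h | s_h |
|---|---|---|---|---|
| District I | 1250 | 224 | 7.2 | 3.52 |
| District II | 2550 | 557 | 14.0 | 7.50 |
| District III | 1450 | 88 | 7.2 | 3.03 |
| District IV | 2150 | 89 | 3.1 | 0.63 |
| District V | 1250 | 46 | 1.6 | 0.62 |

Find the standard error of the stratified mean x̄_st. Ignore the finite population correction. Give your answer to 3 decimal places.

SE(x̄_st) ≈ 0.115

V̂(x̄_st) = Σ W_h² s_h²/n_h, with W_h = N_h/N and N = 8650:
  stratum District I: (1250/8650)²·3.52²/224 = 0.00115511
  stratum District II: (2550/8650)²·7.50²/557 = 0.00877638
  stratum District III: (1450/8650)²·3.03²/88 = 0.00293161
  stratum District IV: (2150/8650)²·0.63²/89 = 0.000275509
  stratum District V: (1250/8650)²·0.62²/46 = 0.000174507
V̂(x̄_st) = 0.0133131
SE(x̄_st) = √0.0133131 = 0.115383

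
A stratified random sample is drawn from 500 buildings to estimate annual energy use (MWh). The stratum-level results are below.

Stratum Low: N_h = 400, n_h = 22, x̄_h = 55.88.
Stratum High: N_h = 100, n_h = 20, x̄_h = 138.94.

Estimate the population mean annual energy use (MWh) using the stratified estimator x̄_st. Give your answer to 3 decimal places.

x̄_st ≈ 72.492

N = Σ N_h = 500. Stratum weights W_h = N_h/N.
x̄_st = (400·55.88 + 100·138.94) / 500 = 72.49200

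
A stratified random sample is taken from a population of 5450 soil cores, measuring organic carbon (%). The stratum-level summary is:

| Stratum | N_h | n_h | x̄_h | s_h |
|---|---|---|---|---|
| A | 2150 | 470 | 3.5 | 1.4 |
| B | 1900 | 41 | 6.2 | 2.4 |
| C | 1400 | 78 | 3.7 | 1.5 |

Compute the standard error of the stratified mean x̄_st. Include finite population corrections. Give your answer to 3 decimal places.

V̂(x̄_st) = Σ W_h² (1 − n_h/N_h) s_h²/n_h, with W_h = N_h/N and N = 5450:
  stratum A: (2150/5450)²·(1 − 470/2150)·1.4²/470 = 0.000507123
  stratum B: (1900/5450)²·(1 − 41/1900)·2.4²/41 = 0.0167062
  stratum C: (1400/5450)²·(1 − 78/1400)·1.5²/78 = 0.00179744
V̂(x̄_st) = 0.0190108
SE(x̄_st) = √0.0190108 = 0.13788

SE(x̄_st) ≈ 0.138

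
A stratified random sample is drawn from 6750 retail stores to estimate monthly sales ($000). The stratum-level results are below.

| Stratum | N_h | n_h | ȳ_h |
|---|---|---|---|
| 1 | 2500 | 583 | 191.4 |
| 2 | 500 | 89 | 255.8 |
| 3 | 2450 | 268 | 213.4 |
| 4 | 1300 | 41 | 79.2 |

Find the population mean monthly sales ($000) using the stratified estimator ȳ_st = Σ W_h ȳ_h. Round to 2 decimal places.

ȳ_st ≈ 182.55

N = Σ N_h = 6750. Stratum weights W_h = N_h/N.
ȳ_st = (2500·191.4 + 500·255.8 + 2450·213.4 + 1300·79.2) / 6750 = 182.5467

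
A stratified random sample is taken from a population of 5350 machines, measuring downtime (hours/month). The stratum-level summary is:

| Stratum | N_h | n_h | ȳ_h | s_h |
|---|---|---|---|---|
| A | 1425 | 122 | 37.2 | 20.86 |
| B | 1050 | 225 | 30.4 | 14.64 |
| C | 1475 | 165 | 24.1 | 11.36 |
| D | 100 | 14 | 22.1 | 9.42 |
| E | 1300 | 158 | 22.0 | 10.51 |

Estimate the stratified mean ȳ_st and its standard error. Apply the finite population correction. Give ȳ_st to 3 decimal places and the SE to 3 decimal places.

ȳ_st ≈ 28.278, SE ≈ 0.593

ȳ_st = Σ W_h ȳ_h = (1425·37.2 + 1050·30.4 + 1475·24.1 + 100·22.1 + 1300·22.0)/5350 = 28.27804
V̂(ȳ_st) = Σ W_h² (1 − n_h/N_h) s_h²/n_h, with W_h = N_h/N and N = 5350:
  stratum A: (1425/5350)²·(1 − 122/1425)·20.86²/122 = 0.231377
  stratum B: (1050/5350)²·(1 − 225/1050)·14.64²/225 = 0.0288294
  stratum C: (1475/5350)²·(1 − 165/1475)·11.36²/165 = 0.0527993
  stratum D: (100/5350)²·(1 − 14/100)·9.42²/14 = 0.00190443
  stratum E: (1300/5350)²·(1 − 158/1300)·10.51²/158 = 0.0362619
V̂(ȳ_st) = 0.351172
SE(ȳ_st) = √0.351172 = 0.592598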